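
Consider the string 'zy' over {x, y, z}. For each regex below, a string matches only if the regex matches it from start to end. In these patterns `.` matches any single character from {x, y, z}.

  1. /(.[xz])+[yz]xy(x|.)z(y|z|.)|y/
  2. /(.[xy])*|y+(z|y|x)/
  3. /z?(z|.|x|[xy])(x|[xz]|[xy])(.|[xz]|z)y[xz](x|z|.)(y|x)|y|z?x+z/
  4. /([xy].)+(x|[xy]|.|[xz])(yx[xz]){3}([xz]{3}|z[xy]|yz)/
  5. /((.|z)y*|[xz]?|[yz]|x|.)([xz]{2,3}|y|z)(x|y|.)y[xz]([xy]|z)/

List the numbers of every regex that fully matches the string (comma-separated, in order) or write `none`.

1 → no match
2 → match
3 → no match
4 → no match
5 → no match

2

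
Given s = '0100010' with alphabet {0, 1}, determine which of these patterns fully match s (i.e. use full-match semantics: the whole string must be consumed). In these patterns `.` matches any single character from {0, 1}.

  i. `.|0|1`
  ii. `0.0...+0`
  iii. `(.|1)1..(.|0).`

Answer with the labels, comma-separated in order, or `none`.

i → no match
ii → match
iii → no match

ii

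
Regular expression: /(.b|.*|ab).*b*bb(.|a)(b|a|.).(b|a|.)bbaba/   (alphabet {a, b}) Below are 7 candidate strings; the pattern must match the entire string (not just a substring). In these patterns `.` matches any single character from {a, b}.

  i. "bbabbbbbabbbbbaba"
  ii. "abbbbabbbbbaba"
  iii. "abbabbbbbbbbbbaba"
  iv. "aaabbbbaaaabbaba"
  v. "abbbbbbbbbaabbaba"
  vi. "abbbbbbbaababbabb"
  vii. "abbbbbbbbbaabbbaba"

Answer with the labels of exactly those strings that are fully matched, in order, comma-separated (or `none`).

i, ii, iii, iv, v, vii

i → match
ii → match
iii → match
iv → match
v → match
vi → no match — must end with "bbaba"
vii → match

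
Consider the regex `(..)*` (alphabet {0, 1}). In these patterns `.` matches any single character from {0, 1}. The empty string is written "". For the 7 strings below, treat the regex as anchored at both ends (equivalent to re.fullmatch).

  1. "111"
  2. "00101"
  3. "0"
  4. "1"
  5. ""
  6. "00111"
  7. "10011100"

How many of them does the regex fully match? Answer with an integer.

2

1 → no match
2 → no match
3 → no match
4 → no match
5 → match
6 → no match
7 → match
Total matched: 2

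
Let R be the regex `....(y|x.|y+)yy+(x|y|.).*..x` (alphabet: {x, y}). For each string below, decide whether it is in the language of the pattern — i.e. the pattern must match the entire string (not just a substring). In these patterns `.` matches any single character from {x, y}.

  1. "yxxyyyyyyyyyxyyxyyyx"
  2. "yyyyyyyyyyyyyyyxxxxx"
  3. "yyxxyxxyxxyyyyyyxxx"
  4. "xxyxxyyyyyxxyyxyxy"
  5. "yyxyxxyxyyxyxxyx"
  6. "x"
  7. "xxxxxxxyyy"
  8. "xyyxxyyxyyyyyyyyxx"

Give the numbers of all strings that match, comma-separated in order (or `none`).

1, 2

1 → match
2 → match
3 → no match
4 → no match — must end with "x"
5 → no match
6 → no match
7 → no match — must end with "x"
8 → no match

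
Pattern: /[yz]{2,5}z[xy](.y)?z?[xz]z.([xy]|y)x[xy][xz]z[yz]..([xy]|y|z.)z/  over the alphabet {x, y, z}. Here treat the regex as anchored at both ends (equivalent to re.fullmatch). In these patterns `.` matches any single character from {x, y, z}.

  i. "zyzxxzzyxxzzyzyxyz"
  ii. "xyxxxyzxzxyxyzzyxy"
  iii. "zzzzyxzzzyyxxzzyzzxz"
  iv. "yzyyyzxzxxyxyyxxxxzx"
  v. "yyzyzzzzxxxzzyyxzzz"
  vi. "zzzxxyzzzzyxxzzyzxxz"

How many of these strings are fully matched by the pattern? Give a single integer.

2

i → no match
ii → no match — must end with "z"
iii → no match
iv → no match — must end with "z"
v → match
vi → match
Total matched: 2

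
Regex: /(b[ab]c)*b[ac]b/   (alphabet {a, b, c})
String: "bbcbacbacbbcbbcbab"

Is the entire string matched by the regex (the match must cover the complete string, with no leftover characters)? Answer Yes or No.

Yes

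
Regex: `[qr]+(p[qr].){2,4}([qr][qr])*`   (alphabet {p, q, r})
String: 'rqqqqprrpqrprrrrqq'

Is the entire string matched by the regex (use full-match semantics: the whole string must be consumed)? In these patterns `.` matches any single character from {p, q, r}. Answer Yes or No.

Yes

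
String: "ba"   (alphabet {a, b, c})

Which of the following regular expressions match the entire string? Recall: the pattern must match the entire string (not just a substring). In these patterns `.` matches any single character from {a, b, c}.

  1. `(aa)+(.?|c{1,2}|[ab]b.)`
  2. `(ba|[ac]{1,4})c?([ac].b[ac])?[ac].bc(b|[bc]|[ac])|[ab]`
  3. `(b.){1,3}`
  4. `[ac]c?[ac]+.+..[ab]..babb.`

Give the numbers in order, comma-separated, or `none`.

3

1 → no match — must start with "aa"
2 → no match
3 → match
4 → no match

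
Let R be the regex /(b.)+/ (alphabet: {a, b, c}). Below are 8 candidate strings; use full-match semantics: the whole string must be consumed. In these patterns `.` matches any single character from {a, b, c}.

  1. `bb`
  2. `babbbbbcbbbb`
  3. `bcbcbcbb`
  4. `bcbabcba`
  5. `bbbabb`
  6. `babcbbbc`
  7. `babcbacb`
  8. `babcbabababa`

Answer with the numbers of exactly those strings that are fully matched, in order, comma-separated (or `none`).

1 → match
2 → match
3 → match
4 → match
5 → match
6 → match
7 → no match
8 → match

1, 2, 3, 4, 5, 6, 8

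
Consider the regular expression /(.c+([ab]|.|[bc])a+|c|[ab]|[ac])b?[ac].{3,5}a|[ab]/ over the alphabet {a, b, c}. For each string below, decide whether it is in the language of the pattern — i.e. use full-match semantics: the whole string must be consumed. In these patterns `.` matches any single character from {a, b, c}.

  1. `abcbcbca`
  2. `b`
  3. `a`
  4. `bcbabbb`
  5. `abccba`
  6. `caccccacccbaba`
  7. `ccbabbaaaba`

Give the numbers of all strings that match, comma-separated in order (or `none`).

1 → match
2 → match
3 → match
4 → no match
5 → no match
6 → no match
7 → no match

1, 2, 3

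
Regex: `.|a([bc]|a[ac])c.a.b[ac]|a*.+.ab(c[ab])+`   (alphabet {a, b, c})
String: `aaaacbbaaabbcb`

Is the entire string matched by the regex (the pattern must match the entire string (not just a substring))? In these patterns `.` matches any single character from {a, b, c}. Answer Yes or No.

No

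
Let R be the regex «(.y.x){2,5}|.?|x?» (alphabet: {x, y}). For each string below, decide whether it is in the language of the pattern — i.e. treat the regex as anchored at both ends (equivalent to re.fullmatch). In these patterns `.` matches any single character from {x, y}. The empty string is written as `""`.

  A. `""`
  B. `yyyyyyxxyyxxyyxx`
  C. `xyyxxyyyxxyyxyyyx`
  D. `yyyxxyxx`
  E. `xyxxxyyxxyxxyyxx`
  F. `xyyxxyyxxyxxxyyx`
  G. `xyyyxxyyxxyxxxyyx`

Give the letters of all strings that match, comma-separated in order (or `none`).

A, D, E, F

A → match
B → no match
C → no match
D → match
E → match
F → match
G → no match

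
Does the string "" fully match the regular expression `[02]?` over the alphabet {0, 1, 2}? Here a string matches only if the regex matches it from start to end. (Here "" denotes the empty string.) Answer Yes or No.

Yes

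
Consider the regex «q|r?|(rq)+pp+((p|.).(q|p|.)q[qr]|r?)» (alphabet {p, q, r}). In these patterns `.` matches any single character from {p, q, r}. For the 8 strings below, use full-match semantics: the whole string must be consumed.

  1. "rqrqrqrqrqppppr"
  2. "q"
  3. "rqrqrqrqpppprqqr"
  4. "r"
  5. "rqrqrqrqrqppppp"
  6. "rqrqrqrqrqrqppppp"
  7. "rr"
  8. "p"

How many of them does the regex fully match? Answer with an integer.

1 → match
2. "q" → match
3 → match
4. "r" → match
5 → match
6 → match
7. "rr" → no match
8. "p" → no match
Total matched: 6

6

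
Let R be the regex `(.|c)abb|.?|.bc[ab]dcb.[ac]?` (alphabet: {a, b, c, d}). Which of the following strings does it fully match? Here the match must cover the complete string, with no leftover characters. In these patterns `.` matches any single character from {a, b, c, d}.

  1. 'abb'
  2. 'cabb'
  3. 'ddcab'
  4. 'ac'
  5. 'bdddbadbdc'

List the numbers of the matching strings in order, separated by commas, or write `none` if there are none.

1. 'abb' → no match
2. 'cabb' → match
3. 'ddcab' → no match
4. 'ac' → no match
5. 'bdddbadbdc' → no match

2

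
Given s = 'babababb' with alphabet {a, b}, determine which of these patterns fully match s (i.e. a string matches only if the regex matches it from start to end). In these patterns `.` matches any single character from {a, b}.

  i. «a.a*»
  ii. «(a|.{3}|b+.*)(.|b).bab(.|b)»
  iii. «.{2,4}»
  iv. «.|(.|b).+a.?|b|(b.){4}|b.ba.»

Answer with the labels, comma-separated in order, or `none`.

i → no match — must start with 'a'
ii → match
iii → no match
iv → match

ii, iv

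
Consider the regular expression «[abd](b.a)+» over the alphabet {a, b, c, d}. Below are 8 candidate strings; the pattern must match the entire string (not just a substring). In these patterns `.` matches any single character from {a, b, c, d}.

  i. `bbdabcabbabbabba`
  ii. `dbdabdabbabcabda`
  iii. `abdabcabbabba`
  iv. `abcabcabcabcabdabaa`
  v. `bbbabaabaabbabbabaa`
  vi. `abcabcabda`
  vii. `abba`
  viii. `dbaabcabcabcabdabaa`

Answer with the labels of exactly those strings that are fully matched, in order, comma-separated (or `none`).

i → match
ii → match
iii → match
iv → match
v → match
vi → match
vii → match
viii → match

i, ii, iii, iv, v, vi, vii, viii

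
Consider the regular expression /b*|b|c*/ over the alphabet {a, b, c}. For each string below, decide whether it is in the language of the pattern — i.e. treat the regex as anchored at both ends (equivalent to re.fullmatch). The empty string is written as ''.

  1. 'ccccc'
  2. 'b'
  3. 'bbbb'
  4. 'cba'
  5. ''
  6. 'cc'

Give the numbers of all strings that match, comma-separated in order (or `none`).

1 → match
2 → match
3 → match
4 → no match
5 → match
6 → match

1, 2, 3, 5, 6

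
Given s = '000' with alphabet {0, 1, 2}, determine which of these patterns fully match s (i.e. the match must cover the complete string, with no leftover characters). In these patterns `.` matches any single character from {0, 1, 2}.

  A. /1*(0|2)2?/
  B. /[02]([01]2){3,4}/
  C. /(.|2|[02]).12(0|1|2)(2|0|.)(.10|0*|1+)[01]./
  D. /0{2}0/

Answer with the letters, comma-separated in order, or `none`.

A → no match
B → no match — must end with '2'
C → no match
D → match

D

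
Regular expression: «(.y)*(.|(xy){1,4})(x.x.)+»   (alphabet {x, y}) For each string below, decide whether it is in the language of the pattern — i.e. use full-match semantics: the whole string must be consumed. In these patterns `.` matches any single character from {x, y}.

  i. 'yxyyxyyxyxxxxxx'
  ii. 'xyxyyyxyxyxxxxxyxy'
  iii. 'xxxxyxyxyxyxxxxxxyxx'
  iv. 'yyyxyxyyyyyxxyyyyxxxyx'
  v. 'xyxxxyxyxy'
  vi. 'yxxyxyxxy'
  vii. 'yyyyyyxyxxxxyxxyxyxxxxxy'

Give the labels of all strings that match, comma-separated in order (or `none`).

i → no match
ii → match
iii → no match
iv → no match
v. 'xyxxxyxyxy' → match
vi. 'yxxyxyxxy' → no match
vii → no match

ii, v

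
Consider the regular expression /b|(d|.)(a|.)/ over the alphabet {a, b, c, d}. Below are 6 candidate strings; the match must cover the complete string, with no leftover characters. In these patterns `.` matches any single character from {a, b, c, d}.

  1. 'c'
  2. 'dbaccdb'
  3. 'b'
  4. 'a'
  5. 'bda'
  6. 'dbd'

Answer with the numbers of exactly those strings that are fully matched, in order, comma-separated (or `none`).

1 → no match
2 → no match
3 → match
4 → no match
5 → no match
6 → no match

3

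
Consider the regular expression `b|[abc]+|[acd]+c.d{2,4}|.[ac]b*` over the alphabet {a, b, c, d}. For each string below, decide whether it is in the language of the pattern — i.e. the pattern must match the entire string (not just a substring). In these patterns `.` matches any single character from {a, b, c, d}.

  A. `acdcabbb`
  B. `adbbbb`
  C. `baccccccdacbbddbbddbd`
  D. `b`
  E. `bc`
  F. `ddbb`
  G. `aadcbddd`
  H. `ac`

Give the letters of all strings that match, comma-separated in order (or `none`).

D, E, G, H

A → no match
B → no match
C → no match
D → match
E → match
F → no match
G → match
H → match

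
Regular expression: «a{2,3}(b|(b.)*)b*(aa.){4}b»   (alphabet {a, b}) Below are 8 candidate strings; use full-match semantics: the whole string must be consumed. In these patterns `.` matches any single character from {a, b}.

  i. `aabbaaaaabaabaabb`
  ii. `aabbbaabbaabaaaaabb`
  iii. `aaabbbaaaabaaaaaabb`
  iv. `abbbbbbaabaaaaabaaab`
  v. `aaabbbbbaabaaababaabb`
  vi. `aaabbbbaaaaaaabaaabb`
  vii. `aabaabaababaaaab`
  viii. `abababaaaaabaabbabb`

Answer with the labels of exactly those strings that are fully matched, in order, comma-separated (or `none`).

i

i → match
ii → no match
iii → no match
iv → no match
v → no match
vi → no match
vii → no match
viii → no match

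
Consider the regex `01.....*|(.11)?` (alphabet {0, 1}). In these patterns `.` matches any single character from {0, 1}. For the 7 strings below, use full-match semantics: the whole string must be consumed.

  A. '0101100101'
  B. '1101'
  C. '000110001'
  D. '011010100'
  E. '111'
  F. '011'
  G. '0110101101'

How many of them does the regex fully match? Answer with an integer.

A → match
B → no match
C → no match
D → match
E → match
F → match
G → match
Total matched: 5

5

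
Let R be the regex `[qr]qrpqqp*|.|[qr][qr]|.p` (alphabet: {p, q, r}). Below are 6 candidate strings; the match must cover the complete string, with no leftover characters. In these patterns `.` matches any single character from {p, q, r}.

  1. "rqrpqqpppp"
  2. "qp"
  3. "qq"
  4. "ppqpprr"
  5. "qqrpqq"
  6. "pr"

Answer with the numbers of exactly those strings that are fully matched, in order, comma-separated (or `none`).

1 → match
2 → match
3 → match
4 → no match
5 → match
6 → no match

1, 2, 3, 5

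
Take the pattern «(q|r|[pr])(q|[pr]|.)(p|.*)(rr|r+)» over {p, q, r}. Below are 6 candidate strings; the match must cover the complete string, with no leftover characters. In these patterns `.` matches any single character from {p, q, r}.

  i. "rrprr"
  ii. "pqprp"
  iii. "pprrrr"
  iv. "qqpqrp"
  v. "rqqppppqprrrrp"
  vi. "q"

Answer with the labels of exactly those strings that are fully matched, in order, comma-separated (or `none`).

i → match
ii → no match
iii → match
iv → no match
v → no match
vi → no match

i, iii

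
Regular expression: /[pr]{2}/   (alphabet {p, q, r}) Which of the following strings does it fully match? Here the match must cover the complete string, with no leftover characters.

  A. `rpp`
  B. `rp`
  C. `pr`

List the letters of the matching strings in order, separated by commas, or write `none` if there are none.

A → no match
B → match
C → match

B, C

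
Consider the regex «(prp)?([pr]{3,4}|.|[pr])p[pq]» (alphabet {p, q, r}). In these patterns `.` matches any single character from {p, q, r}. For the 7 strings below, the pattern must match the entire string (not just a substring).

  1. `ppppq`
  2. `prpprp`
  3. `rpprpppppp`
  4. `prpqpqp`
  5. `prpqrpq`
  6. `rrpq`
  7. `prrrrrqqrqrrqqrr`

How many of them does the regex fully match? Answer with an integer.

1 → match
2 → no match
3 → no match
4 → no match
5 → no match
6 → no match
7 → no match
Total matched: 1

1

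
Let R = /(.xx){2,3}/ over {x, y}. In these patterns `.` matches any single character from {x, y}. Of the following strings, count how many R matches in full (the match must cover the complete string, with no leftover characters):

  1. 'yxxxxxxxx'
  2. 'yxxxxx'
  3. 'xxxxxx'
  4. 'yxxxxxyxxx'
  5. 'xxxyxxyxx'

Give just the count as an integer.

4

1 → match
2 → match
3 → match
4 → no match
5 → match
Total matched: 4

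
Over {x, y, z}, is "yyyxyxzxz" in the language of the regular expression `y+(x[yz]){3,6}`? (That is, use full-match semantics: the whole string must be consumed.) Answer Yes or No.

Yes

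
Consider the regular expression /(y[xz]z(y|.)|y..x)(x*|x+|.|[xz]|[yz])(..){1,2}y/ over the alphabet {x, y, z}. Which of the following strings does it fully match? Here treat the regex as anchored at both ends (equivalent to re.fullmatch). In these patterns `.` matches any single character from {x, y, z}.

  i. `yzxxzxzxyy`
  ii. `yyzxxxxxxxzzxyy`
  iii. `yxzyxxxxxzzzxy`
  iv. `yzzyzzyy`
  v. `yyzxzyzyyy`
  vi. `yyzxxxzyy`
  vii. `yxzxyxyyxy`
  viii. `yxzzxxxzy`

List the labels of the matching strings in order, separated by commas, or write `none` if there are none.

i → match
ii → match
iii → match
iv → match
v → match
vi → match
vii → match
viii → match

i, ii, iii, iv, v, vi, vii, viii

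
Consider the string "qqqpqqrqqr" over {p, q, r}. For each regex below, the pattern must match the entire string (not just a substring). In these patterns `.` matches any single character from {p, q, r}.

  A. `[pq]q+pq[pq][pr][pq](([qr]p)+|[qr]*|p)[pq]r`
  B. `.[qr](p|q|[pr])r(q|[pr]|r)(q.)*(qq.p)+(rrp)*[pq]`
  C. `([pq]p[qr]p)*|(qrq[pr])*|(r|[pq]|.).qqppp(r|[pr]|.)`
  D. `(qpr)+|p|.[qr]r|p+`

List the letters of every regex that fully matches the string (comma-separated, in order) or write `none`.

A → match
B → no match
C → no match
D → no match

A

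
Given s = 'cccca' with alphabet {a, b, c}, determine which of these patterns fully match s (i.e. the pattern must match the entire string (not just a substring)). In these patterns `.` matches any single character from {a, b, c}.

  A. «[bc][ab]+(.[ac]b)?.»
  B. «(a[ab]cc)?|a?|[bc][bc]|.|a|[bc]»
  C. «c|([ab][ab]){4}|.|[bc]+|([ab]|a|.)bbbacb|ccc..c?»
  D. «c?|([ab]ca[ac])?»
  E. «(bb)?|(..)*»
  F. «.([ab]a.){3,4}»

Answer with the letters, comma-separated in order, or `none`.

A → no match
B → no match
C → match
D → no match
E → no match
F → no match

C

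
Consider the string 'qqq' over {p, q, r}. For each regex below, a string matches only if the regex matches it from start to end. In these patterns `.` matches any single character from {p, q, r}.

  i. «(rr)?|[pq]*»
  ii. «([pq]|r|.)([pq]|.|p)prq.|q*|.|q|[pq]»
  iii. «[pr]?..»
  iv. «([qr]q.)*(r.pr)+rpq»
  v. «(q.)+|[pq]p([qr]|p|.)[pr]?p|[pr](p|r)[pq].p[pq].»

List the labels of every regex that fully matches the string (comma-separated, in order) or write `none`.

i → match
ii → match
iii → no match
iv → no match — must end with 'prrpq'
v → no match

i, ii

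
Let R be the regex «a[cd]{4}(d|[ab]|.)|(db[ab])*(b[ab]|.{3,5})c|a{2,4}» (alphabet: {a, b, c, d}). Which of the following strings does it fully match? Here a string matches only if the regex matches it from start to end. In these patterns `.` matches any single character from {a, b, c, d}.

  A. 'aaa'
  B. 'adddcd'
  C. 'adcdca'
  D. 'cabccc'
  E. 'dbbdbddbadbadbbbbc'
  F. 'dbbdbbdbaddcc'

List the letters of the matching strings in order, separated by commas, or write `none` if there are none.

A, B, C, D, F

A → match
B → match
C → match
D → match
E → no match
F → match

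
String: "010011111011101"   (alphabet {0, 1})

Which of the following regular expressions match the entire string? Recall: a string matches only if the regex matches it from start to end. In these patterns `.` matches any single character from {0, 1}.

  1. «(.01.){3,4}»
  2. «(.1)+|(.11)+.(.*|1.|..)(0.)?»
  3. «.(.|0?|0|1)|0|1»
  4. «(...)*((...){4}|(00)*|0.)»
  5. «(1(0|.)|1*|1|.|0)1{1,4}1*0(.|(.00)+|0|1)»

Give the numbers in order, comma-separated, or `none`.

1 → no match
2 → no match
3 → no match
4 → match
5 → no match

4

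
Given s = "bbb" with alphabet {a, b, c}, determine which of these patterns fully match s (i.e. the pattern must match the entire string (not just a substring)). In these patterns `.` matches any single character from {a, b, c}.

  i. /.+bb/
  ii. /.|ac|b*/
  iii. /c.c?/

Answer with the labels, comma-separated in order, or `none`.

i, ii

i → match
ii → match
iii → no match — must start with "c"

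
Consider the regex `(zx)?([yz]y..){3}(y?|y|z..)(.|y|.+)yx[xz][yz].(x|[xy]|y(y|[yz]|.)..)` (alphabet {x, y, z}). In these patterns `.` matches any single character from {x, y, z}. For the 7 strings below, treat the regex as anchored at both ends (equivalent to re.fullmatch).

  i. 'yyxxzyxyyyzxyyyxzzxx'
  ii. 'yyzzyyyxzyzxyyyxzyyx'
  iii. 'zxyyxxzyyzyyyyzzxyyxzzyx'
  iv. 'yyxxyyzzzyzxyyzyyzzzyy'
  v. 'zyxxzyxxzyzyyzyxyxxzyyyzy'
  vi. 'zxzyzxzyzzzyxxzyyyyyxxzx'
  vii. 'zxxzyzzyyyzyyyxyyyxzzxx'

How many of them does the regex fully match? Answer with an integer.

4

i → match
ii → match
iii → match
iv → no match
v → match
vi → no match
vii → no match
Total matched: 4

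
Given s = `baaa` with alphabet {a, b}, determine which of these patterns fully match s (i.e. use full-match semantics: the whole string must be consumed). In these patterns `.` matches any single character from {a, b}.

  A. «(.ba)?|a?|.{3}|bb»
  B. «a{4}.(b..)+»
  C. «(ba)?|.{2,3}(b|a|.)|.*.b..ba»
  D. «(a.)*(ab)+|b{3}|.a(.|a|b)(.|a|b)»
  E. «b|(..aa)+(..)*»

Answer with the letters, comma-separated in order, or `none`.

C, D, E

A → no match
B → no match — must start with `a`
C → match
D → match
E → match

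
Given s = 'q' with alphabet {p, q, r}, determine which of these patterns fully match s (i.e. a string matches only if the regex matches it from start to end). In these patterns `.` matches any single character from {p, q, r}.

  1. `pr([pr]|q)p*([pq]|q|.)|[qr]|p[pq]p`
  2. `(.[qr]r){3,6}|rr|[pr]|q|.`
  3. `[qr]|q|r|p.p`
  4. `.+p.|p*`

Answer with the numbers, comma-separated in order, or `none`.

1, 2, 3

1 → match
2 → match
3 → match
4 → no match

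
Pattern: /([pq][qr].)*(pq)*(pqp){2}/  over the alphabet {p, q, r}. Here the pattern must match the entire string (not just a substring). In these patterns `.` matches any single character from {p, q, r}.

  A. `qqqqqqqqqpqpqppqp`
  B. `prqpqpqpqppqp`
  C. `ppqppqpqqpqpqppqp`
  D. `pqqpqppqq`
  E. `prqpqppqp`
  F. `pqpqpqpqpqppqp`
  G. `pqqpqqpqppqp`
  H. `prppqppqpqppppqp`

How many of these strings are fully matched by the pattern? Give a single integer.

5

A → match
B → match
C → no match
D → no match — must end with `pqp`
E → match
F → match
G → match
H → no match
Total matched: 5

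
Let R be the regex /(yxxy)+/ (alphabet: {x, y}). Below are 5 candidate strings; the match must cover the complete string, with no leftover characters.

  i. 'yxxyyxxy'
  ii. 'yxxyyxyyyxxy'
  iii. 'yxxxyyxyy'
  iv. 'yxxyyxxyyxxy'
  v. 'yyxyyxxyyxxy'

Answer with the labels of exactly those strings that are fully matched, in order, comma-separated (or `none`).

i → match
ii → no match
iii → no match — must start with 'yxxy'
iv → match
v → no match — must start with 'yxxy'

i, iv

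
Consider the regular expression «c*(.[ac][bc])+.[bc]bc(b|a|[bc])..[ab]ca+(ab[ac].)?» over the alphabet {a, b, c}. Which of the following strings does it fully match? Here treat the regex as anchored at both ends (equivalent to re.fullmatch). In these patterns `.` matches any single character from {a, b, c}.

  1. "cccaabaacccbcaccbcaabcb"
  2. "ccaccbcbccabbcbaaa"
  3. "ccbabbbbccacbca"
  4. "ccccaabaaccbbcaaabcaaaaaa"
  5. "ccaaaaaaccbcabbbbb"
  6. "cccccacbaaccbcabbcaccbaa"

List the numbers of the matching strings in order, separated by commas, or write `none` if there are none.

1, 3, 4

1 → match
2 → no match
3 → match
4 → match
5 → no match
6 → no match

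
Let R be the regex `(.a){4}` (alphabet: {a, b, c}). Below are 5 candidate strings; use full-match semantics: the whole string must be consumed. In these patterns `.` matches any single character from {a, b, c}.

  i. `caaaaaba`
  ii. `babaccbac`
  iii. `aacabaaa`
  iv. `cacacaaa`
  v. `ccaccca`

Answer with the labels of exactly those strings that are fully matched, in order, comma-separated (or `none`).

i, iii, iv

i → match
ii → no match — must end with `a`
iii → match
iv → match
v → no match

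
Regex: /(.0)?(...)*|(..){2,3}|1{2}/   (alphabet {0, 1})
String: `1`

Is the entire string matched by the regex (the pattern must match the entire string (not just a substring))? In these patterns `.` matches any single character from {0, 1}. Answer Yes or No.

No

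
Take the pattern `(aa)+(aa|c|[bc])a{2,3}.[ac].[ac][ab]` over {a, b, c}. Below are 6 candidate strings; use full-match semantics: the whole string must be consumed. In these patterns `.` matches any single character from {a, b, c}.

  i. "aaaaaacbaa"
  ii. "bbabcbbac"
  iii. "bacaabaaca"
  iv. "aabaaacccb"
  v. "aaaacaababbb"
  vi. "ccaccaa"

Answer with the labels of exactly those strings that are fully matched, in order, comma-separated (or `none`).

i. "aaaaaacbaa" → no match
ii. "bbabcbbac" → no match — must start with "aa"
iii. "bacaabaaca" → no match — must start with "aa"
iv. "aabaaacccb" → match
v. "aaaacaababbb" → no match
vi. "ccaccaa" → no match — must start with "aa"

iv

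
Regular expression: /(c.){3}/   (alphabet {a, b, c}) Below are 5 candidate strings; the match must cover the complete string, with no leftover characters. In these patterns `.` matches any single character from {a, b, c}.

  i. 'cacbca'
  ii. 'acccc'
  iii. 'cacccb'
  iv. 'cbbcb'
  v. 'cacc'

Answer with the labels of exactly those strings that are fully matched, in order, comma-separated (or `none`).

i, iii

i → match
ii → no match — must start with 'c'
iii → match
iv → no match
v → no match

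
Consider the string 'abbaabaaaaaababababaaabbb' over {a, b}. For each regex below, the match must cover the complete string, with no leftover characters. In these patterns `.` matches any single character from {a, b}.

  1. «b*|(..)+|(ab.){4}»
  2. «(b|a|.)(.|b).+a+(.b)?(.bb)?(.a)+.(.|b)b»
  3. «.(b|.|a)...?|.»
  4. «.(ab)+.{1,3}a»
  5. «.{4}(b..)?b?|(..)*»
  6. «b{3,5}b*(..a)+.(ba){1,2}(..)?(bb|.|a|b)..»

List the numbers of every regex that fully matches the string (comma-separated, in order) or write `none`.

1 → no match
2 → match
3 → no match
4 → no match — must end with 'a'
5 → no match
6 → no match — must start with 'b'

2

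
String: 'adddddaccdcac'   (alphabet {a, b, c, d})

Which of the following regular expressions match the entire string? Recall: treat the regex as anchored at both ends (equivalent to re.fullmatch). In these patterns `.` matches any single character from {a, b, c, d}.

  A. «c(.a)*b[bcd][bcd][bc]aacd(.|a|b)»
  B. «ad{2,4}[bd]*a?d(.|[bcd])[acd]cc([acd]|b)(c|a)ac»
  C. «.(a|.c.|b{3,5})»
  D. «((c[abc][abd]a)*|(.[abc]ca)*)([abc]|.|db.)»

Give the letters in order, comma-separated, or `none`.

A → no match — must start with 'c'
B → match
C → no match
D → no match

B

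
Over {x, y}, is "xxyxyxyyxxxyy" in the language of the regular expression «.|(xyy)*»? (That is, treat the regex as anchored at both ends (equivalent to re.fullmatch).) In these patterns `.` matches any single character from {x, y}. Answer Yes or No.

No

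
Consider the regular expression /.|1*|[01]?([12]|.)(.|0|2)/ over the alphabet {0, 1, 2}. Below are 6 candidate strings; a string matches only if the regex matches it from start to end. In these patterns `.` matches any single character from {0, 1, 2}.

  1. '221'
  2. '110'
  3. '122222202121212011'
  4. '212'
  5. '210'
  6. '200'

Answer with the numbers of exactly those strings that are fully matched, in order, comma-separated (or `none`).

2

1 → no match
2 → match
3 → no match
4 → no match
5 → no match
6 → no match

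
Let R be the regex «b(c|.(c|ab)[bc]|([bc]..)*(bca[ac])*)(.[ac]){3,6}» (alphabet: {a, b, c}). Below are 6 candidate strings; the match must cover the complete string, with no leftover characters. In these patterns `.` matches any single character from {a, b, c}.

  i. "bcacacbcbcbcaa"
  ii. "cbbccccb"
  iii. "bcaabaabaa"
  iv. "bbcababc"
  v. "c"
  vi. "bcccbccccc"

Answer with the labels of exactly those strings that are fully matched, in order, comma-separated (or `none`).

i → match
ii. "cbbccccb" → no match — must start with "b"
iii. "bcaabaabaa" → no match
iv. "bbcababc" → no match
v. "c" → no match — must start with "b"
vi. "bcccbccccc" → match

i, vi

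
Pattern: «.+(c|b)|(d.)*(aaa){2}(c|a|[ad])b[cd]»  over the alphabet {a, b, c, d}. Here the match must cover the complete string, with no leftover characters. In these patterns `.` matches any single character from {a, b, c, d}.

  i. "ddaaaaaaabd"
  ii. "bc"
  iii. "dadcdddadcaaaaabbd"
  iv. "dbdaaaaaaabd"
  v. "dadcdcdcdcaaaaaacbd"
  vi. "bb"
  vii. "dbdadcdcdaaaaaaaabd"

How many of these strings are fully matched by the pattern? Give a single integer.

5

i. "ddaaaaaaabd" → match
ii. "bc" → match
iii → no match
iv. "dbdaaaaaaabd" → no match
v → match
vi. "bb" → match
vii → match
Total matched: 5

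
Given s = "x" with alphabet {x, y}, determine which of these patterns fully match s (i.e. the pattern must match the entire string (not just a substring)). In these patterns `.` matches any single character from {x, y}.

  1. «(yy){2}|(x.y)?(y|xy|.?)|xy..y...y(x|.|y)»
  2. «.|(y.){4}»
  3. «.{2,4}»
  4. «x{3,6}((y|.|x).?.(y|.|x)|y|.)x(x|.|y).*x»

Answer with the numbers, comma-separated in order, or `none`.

1 → match
2 → match
3 → no match
4 → no match

1, 2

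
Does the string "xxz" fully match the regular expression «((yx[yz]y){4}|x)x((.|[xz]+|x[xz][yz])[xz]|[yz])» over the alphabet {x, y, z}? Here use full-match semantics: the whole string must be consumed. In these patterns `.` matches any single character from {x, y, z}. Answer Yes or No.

Yes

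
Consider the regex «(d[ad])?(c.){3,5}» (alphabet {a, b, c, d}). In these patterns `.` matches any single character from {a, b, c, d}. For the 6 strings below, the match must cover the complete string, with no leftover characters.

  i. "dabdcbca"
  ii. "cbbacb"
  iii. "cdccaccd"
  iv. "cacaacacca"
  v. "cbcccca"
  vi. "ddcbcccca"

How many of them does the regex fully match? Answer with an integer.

0

i → no match
ii → no match
iii → no match
iv → no match
v → no match
vi → no match
Total matched: 0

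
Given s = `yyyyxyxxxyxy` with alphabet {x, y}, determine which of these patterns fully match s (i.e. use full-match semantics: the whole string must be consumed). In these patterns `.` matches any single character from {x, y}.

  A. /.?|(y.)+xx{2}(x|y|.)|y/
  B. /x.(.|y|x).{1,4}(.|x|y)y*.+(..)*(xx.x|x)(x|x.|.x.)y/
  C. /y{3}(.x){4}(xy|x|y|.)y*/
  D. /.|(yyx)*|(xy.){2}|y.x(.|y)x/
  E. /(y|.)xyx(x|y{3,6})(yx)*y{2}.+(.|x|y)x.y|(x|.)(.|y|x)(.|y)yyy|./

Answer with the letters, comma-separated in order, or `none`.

A → no match
B → no match — must start with `x`
C → match
D → no match
E → no match

C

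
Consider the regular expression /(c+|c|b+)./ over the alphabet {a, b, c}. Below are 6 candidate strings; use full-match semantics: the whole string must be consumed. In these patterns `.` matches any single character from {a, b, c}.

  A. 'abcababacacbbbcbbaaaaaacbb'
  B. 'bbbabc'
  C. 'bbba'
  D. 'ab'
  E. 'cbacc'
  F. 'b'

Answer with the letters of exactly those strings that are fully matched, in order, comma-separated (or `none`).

A → no match
B → no match
C → match
D → no match
E → no match
F → no match

C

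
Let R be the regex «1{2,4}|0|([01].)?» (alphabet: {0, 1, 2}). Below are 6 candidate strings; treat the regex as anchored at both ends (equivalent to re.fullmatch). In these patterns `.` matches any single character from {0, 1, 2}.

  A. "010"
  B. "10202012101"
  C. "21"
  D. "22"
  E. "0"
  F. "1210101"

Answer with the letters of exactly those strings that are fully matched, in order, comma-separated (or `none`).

E

A. "010" → no match
B. "10202012101" → no match
C. "21" → no match
D. "22" → no match
E. "0" → match
F. "1210101" → no match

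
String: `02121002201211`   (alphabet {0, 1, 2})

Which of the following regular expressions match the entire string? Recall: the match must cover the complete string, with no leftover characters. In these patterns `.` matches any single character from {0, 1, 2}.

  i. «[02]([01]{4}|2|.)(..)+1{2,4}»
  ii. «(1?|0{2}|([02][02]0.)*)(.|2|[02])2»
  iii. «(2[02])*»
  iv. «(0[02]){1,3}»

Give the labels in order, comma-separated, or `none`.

i → match
ii → no match — must end with `2`
iii → no match
iv → no match

i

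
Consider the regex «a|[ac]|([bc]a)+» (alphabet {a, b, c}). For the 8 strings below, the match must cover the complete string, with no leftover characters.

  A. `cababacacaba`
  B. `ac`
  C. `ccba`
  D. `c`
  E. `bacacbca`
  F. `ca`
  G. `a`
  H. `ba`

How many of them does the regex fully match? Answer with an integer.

5

A → match
B → no match
C → no match
D → match
E → no match
F → match
G → match
H → match
Total matched: 5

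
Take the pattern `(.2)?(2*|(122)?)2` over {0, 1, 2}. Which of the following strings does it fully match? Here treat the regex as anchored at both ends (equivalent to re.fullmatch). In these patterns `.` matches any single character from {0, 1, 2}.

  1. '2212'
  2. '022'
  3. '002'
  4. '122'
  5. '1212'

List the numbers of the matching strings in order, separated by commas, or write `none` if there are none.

2, 4

1. '2212' → no match
2. '022' → match
3. '002' → no match
4. '122' → match
5. '1212' → no match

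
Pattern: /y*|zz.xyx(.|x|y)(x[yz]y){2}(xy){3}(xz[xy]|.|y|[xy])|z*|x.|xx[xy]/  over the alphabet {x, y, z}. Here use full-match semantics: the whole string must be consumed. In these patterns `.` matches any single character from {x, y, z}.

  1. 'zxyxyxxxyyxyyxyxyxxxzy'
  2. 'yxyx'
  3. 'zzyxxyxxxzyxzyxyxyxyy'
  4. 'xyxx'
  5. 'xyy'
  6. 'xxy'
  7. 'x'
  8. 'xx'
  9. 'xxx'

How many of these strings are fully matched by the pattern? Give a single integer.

3

1 → no match
2 → no match
3 → no match
4 → no match
5 → no match
6 → match
7 → no match
8 → match
9 → match
Total matched: 3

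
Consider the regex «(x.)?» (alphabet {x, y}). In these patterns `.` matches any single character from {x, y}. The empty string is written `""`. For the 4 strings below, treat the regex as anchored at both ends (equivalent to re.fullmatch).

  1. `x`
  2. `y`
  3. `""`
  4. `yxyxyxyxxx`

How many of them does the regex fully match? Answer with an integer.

1

1. `x` → no match
2. `y` → no match
3. `""` → match
4. `yxyxyxyxxx` → no match
Total matched: 1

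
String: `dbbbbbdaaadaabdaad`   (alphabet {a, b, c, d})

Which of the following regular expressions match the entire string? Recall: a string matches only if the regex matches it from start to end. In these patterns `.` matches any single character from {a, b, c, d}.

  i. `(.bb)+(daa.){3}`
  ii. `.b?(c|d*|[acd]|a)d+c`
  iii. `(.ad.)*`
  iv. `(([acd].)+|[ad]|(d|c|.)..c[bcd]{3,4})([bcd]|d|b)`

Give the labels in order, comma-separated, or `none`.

i

i → match
ii → no match — must end with `dc`
iii → no match
iv → no match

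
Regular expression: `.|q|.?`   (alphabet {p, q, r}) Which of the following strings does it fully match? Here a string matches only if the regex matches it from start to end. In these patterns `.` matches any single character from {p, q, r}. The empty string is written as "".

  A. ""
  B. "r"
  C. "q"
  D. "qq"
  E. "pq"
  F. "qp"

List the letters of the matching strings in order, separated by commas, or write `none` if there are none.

A → match
B → match
C → match
D → no match
E → no match
F → no match

A, B, C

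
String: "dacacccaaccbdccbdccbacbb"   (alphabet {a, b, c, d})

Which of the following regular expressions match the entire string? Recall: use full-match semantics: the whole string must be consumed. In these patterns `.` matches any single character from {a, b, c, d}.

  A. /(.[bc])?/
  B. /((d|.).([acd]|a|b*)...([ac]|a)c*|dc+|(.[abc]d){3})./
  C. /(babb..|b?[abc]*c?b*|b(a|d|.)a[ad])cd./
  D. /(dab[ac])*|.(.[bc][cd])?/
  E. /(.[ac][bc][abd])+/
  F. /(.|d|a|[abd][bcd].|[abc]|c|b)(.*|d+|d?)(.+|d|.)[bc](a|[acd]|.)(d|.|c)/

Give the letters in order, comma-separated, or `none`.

A → no match
B → no match
C → no match
D → no match
E → match
F → match

E, F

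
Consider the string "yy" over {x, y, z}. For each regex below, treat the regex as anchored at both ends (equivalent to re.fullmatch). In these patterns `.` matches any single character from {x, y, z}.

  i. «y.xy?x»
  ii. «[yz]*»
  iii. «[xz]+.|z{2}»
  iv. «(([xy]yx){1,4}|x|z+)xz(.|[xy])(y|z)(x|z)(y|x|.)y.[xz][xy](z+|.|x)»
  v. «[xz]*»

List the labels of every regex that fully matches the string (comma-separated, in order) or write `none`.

i → no match — must end with "x"
ii → match
iii → no match
iv → no match
v → no match

ii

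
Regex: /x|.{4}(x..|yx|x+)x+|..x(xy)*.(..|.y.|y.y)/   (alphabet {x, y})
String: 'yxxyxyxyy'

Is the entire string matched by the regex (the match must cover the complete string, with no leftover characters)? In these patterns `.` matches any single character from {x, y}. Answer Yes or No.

No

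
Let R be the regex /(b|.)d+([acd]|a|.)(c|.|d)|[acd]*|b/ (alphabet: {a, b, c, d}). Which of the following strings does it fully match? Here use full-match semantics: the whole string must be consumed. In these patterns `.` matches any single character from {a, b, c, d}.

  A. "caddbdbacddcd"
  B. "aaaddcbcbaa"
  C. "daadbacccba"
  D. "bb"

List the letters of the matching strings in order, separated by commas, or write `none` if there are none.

A → no match
B → no match
C → no match
D → no match

none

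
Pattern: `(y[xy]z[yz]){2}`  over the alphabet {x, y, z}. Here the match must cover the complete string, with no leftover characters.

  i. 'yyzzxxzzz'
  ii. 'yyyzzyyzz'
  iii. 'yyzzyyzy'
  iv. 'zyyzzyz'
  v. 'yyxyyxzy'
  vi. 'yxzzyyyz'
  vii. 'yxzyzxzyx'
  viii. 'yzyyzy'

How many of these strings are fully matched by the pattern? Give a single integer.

1

i. 'yyzzxxzzz' → no match
ii. 'yyyzzyyzz' → no match
iii. 'yyzzyyzy' → match
iv. 'zyyzzyz' → no match — must start with 'y'
v. 'yyxyyxzy' → no match
vi. 'yxzzyyyz' → no match
vii. 'yxzyzxzyx' → no match
viii. 'yzyyzy' → no match
Total matched: 1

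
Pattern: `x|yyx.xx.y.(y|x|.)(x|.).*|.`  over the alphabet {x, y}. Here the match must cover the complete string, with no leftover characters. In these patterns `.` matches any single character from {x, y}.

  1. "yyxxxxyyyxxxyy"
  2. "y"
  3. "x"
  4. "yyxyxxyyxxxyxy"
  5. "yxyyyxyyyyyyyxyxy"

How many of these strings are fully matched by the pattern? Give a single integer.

1 → match
2 → match
3 → match
4 → match
5 → no match
Total matched: 4

4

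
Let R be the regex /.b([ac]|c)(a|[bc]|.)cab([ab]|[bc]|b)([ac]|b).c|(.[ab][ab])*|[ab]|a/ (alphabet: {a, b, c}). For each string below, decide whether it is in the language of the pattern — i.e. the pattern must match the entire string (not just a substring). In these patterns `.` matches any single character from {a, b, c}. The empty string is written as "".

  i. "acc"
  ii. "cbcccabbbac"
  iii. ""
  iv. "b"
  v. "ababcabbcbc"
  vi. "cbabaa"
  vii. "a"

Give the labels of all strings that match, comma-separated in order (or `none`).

i. "acc" → no match
ii. "cbcccabbbac" → match
iii. "" → match
iv. "b" → match
v. "ababcabbcbc" → match
vi. "cbabaa" → match
vii. "a" → match

ii, iii, iv, v, vi, vii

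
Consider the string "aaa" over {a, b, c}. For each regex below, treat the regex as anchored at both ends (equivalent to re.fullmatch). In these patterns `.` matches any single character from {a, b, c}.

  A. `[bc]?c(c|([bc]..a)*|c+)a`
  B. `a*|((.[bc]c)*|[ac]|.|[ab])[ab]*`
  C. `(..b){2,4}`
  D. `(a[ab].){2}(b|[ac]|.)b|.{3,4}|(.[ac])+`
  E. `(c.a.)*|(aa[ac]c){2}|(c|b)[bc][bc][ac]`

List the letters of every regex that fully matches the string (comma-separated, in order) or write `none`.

A → no match
B → match
C → no match — must end with "b"
D → match
E → no match

B, D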